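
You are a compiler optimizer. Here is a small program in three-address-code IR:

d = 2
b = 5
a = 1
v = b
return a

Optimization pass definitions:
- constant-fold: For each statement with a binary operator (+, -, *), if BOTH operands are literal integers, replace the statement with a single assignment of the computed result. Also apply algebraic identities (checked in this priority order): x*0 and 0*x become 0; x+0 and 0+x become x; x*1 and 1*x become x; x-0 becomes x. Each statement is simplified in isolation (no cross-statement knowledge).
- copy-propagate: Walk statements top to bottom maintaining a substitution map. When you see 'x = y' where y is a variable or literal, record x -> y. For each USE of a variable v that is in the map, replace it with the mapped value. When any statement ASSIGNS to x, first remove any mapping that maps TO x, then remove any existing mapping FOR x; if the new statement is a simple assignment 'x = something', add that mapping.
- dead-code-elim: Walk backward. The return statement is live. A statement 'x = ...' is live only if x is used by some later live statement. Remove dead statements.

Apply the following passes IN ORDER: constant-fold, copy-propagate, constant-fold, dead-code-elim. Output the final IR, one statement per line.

Answer: return 1

Derivation:
Initial IR:
  d = 2
  b = 5
  a = 1
  v = b
  return a
After constant-fold (5 stmts):
  d = 2
  b = 5
  a = 1
  v = b
  return a
After copy-propagate (5 stmts):
  d = 2
  b = 5
  a = 1
  v = 5
  return 1
After constant-fold (5 stmts):
  d = 2
  b = 5
  a = 1
  v = 5
  return 1
After dead-code-elim (1 stmts):
  return 1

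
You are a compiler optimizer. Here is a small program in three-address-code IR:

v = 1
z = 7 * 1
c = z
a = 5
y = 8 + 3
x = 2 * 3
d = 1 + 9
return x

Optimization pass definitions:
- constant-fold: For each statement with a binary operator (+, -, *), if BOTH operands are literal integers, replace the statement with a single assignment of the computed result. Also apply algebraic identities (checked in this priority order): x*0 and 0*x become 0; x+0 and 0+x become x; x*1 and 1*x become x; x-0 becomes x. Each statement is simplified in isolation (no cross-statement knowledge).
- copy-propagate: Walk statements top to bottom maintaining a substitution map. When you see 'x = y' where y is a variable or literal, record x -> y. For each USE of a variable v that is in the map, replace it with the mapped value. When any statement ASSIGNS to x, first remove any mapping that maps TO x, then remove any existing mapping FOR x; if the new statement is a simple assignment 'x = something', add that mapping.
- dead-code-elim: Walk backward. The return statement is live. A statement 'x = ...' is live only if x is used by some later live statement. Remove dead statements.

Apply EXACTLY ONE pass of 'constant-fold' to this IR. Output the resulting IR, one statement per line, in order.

Answer: v = 1
z = 7
c = z
a = 5
y = 11
x = 6
d = 10
return x

Derivation:
Applying constant-fold statement-by-statement:
  [1] v = 1  (unchanged)
  [2] z = 7 * 1  -> z = 7
  [3] c = z  (unchanged)
  [4] a = 5  (unchanged)
  [5] y = 8 + 3  -> y = 11
  [6] x = 2 * 3  -> x = 6
  [7] d = 1 + 9  -> d = 10
  [8] return x  (unchanged)
Result (8 stmts):
  v = 1
  z = 7
  c = z
  a = 5
  y = 11
  x = 6
  d = 10
  return x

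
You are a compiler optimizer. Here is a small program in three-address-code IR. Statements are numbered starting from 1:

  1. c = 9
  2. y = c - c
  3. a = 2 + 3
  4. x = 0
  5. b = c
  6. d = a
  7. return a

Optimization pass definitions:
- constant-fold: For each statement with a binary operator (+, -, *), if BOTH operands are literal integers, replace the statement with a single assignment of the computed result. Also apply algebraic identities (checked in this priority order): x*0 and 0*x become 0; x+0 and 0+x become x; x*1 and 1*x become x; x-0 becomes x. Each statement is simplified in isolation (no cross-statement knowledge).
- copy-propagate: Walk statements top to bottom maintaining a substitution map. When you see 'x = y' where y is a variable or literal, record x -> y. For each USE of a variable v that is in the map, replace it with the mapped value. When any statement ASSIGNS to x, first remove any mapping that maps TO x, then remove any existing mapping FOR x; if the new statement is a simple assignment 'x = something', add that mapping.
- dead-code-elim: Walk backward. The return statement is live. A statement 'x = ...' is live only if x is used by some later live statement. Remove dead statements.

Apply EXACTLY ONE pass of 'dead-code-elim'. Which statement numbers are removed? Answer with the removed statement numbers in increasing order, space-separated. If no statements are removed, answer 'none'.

Answer: 1 2 4 5 6

Derivation:
Backward liveness scan:
Stmt 1 'c = 9': DEAD (c not in live set [])
Stmt 2 'y = c - c': DEAD (y not in live set [])
Stmt 3 'a = 2 + 3': KEEP (a is live); live-in = []
Stmt 4 'x = 0': DEAD (x not in live set ['a'])
Stmt 5 'b = c': DEAD (b not in live set ['a'])
Stmt 6 'd = a': DEAD (d not in live set ['a'])
Stmt 7 'return a': KEEP (return); live-in = ['a']
Removed statement numbers: [1, 2, 4, 5, 6]
Surviving IR:
  a = 2 + 3
  return a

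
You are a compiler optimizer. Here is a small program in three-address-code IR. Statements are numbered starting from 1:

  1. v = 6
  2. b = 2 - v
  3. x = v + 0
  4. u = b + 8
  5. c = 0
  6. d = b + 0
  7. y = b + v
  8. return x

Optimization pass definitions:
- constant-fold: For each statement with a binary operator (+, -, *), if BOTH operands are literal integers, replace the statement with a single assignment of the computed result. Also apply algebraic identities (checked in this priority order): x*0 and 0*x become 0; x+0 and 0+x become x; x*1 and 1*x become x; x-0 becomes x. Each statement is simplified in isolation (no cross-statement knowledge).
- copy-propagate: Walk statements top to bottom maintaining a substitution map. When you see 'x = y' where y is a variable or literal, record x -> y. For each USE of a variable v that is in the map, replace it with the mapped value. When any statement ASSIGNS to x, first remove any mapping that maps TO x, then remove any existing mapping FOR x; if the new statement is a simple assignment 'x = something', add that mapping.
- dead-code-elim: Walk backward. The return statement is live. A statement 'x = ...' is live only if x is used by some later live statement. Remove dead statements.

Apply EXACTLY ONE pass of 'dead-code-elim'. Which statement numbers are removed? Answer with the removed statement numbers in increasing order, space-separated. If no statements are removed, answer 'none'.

Backward liveness scan:
Stmt 1 'v = 6': KEEP (v is live); live-in = []
Stmt 2 'b = 2 - v': DEAD (b not in live set ['v'])
Stmt 3 'x = v + 0': KEEP (x is live); live-in = ['v']
Stmt 4 'u = b + 8': DEAD (u not in live set ['x'])
Stmt 5 'c = 0': DEAD (c not in live set ['x'])
Stmt 6 'd = b + 0': DEAD (d not in live set ['x'])
Stmt 7 'y = b + v': DEAD (y not in live set ['x'])
Stmt 8 'return x': KEEP (return); live-in = ['x']
Removed statement numbers: [2, 4, 5, 6, 7]
Surviving IR:
  v = 6
  x = v + 0
  return x

Answer: 2 4 5 6 7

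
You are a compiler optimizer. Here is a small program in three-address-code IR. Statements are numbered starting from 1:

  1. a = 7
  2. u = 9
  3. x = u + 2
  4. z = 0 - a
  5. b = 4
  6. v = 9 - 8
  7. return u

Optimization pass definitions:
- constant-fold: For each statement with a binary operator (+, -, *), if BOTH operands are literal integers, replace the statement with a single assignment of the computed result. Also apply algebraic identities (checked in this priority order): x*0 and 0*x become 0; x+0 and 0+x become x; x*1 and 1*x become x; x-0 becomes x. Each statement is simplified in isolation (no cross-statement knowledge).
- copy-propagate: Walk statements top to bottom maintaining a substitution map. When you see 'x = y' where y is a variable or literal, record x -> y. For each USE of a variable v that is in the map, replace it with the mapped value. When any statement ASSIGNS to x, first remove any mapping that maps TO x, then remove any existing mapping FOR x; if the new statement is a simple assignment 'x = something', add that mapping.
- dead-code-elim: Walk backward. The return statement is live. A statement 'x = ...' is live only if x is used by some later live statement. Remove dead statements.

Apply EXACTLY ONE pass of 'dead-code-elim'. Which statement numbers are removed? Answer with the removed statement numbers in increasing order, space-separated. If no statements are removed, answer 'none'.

Backward liveness scan:
Stmt 1 'a = 7': DEAD (a not in live set [])
Stmt 2 'u = 9': KEEP (u is live); live-in = []
Stmt 3 'x = u + 2': DEAD (x not in live set ['u'])
Stmt 4 'z = 0 - a': DEAD (z not in live set ['u'])
Stmt 5 'b = 4': DEAD (b not in live set ['u'])
Stmt 6 'v = 9 - 8': DEAD (v not in live set ['u'])
Stmt 7 'return u': KEEP (return); live-in = ['u']
Removed statement numbers: [1, 3, 4, 5, 6]
Surviving IR:
  u = 9
  return u

Answer: 1 3 4 5 6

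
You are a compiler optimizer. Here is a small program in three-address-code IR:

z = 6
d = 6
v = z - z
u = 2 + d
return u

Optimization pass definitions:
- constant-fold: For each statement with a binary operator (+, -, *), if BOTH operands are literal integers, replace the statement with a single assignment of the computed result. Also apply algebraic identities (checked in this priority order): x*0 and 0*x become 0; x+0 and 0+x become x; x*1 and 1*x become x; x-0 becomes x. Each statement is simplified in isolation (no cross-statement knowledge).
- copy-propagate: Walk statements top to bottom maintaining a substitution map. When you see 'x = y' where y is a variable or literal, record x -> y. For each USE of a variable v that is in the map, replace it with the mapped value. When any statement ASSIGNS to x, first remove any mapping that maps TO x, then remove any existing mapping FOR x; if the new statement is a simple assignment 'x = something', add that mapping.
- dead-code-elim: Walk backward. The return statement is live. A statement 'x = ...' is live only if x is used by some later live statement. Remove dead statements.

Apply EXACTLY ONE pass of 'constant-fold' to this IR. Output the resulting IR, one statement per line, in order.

Applying constant-fold statement-by-statement:
  [1] z = 6  (unchanged)
  [2] d = 6  (unchanged)
  [3] v = z - z  (unchanged)
  [4] u = 2 + d  (unchanged)
  [5] return u  (unchanged)
Result (5 stmts):
  z = 6
  d = 6
  v = z - z
  u = 2 + d
  return u

Answer: z = 6
d = 6
v = z - z
u = 2 + d
return u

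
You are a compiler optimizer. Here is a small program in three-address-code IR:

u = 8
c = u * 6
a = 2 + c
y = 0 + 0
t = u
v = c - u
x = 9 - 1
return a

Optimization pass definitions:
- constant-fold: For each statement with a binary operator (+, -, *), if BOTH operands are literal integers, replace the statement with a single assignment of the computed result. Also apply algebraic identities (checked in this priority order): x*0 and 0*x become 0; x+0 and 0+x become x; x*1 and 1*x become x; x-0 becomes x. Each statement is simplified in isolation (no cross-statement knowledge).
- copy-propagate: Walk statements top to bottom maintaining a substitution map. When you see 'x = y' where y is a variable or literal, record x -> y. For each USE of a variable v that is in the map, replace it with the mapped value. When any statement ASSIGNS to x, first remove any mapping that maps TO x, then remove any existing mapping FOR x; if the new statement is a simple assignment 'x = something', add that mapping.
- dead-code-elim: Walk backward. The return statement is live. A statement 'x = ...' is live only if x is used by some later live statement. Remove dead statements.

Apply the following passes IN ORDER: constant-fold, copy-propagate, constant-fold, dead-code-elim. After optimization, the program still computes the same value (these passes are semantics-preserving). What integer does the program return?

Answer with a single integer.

Initial IR:
  u = 8
  c = u * 6
  a = 2 + c
  y = 0 + 0
  t = u
  v = c - u
  x = 9 - 1
  return a
After constant-fold (8 stmts):
  u = 8
  c = u * 6
  a = 2 + c
  y = 0
  t = u
  v = c - u
  x = 8
  return a
After copy-propagate (8 stmts):
  u = 8
  c = 8 * 6
  a = 2 + c
  y = 0
  t = 8
  v = c - 8
  x = 8
  return a
After constant-fold (8 stmts):
  u = 8
  c = 48
  a = 2 + c
  y = 0
  t = 8
  v = c - 8
  x = 8
  return a
After dead-code-elim (3 stmts):
  c = 48
  a = 2 + c
  return a
Evaluate:
  u = 8  =>  u = 8
  c = u * 6  =>  c = 48
  a = 2 + c  =>  a = 50
  y = 0 + 0  =>  y = 0
  t = u  =>  t = 8
  v = c - u  =>  v = 40
  x = 9 - 1  =>  x = 8
  return a = 50

Answer: 50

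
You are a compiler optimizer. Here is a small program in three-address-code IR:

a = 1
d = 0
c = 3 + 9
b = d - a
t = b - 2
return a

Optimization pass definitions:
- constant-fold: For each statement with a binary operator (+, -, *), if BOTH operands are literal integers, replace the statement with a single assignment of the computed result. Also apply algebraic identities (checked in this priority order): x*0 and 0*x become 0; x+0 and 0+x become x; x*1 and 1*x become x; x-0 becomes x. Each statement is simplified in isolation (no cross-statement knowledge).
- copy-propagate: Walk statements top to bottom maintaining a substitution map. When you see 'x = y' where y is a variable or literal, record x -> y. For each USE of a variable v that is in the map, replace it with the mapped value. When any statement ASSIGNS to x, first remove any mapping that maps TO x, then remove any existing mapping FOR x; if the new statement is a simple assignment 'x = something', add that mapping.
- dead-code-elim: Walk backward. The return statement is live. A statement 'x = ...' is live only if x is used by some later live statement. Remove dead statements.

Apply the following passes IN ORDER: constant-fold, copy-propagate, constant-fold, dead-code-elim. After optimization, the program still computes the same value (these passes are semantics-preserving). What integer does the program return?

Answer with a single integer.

Initial IR:
  a = 1
  d = 0
  c = 3 + 9
  b = d - a
  t = b - 2
  return a
After constant-fold (6 stmts):
  a = 1
  d = 0
  c = 12
  b = d - a
  t = b - 2
  return a
After copy-propagate (6 stmts):
  a = 1
  d = 0
  c = 12
  b = 0 - 1
  t = b - 2
  return 1
After constant-fold (6 stmts):
  a = 1
  d = 0
  c = 12
  b = -1
  t = b - 2
  return 1
After dead-code-elim (1 stmts):
  return 1
Evaluate:
  a = 1  =>  a = 1
  d = 0  =>  d = 0
  c = 3 + 9  =>  c = 12
  b = d - a  =>  b = -1
  t = b - 2  =>  t = -3
  return a = 1

Answer: 1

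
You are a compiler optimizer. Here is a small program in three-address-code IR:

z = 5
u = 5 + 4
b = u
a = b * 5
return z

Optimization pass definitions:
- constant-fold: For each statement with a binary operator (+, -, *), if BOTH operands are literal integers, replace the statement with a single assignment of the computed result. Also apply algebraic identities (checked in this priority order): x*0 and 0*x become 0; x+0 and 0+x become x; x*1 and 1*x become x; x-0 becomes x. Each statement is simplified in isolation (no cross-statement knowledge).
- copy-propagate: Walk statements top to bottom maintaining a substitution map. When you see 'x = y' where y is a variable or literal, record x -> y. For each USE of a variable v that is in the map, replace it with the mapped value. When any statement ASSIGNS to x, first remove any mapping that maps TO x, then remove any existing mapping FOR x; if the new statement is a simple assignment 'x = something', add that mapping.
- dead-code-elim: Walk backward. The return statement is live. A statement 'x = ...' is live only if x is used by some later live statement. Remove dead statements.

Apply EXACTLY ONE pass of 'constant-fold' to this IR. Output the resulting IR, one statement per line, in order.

Applying constant-fold statement-by-statement:
  [1] z = 5  (unchanged)
  [2] u = 5 + 4  -> u = 9
  [3] b = u  (unchanged)
  [4] a = b * 5  (unchanged)
  [5] return z  (unchanged)
Result (5 stmts):
  z = 5
  u = 9
  b = u
  a = b * 5
  return z

Answer: z = 5
u = 9
b = u
a = b * 5
return z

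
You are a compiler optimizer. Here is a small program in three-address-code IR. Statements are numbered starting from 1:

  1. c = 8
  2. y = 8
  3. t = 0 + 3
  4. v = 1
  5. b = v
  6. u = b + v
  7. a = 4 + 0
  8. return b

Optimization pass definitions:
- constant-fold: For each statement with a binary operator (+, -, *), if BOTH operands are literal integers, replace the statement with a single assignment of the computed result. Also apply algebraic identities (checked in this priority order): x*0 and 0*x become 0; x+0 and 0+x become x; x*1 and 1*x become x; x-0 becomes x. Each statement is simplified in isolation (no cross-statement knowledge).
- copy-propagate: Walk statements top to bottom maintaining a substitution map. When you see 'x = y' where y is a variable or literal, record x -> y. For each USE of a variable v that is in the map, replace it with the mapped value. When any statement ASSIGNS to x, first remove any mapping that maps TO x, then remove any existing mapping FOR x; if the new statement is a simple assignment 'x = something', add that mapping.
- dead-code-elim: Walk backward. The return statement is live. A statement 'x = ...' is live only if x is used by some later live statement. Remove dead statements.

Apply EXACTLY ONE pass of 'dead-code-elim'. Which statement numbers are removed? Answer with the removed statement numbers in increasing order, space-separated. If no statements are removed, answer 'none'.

Answer: 1 2 3 6 7

Derivation:
Backward liveness scan:
Stmt 1 'c = 8': DEAD (c not in live set [])
Stmt 2 'y = 8': DEAD (y not in live set [])
Stmt 3 't = 0 + 3': DEAD (t not in live set [])
Stmt 4 'v = 1': KEEP (v is live); live-in = []
Stmt 5 'b = v': KEEP (b is live); live-in = ['v']
Stmt 6 'u = b + v': DEAD (u not in live set ['b'])
Stmt 7 'a = 4 + 0': DEAD (a not in live set ['b'])
Stmt 8 'return b': KEEP (return); live-in = ['b']
Removed statement numbers: [1, 2, 3, 6, 7]
Surviving IR:
  v = 1
  b = v
  return b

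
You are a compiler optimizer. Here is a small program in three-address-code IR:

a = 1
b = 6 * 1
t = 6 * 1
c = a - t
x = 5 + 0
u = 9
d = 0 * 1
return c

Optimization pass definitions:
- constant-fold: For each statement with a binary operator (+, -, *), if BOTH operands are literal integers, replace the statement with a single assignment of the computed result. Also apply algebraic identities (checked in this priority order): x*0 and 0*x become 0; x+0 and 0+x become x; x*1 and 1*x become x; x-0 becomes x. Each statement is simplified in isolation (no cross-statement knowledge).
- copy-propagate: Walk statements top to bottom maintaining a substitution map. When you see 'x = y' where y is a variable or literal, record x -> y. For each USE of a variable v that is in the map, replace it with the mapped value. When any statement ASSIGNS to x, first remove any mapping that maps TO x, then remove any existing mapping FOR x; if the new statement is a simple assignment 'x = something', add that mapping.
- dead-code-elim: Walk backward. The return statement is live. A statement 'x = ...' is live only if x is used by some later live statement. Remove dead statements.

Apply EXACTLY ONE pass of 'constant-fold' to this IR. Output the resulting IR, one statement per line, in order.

Applying constant-fold statement-by-statement:
  [1] a = 1  (unchanged)
  [2] b = 6 * 1  -> b = 6
  [3] t = 6 * 1  -> t = 6
  [4] c = a - t  (unchanged)
  [5] x = 5 + 0  -> x = 5
  [6] u = 9  (unchanged)
  [7] d = 0 * 1  -> d = 0
  [8] return c  (unchanged)
Result (8 stmts):
  a = 1
  b = 6
  t = 6
  c = a - t
  x = 5
  u = 9
  d = 0
  return c

Answer: a = 1
b = 6
t = 6
c = a - t
x = 5
u = 9
d = 0
return c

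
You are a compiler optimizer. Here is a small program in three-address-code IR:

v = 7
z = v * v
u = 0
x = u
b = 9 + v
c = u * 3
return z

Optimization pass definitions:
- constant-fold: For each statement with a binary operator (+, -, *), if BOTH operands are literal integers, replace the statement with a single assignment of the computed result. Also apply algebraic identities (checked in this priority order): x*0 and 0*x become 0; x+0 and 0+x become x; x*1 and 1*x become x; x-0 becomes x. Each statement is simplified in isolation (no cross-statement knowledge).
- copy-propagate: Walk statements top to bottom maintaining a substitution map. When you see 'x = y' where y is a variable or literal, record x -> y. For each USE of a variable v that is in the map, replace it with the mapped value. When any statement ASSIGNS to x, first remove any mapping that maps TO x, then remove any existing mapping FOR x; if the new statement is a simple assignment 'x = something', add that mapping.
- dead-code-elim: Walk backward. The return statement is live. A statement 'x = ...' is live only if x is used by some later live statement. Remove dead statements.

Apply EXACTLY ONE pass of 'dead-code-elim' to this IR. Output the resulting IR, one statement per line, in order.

Applying dead-code-elim statement-by-statement:
  [7] return z  -> KEEP (return); live=['z']
  [6] c = u * 3  -> DEAD (c not live)
  [5] b = 9 + v  -> DEAD (b not live)
  [4] x = u  -> DEAD (x not live)
  [3] u = 0  -> DEAD (u not live)
  [2] z = v * v  -> KEEP; live=['v']
  [1] v = 7  -> KEEP; live=[]
Result (3 stmts):
  v = 7
  z = v * v
  return z

Answer: v = 7
z = v * v
return z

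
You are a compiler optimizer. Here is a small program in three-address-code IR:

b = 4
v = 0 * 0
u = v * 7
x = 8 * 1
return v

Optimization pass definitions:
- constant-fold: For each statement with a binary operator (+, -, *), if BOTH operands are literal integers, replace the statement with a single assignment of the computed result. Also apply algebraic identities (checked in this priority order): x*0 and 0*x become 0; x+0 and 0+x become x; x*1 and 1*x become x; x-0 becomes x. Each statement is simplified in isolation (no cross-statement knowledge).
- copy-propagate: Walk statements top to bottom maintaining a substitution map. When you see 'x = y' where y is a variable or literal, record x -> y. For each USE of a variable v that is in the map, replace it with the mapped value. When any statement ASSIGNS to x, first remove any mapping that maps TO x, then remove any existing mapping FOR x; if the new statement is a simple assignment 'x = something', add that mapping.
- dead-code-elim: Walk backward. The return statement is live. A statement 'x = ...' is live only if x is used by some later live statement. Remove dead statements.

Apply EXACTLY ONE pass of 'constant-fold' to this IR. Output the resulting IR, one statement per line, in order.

Applying constant-fold statement-by-statement:
  [1] b = 4  (unchanged)
  [2] v = 0 * 0  -> v = 0
  [3] u = v * 7  (unchanged)
  [4] x = 8 * 1  -> x = 8
  [5] return v  (unchanged)
Result (5 stmts):
  b = 4
  v = 0
  u = v * 7
  x = 8
  return v

Answer: b = 4
v = 0
u = v * 7
x = 8
return v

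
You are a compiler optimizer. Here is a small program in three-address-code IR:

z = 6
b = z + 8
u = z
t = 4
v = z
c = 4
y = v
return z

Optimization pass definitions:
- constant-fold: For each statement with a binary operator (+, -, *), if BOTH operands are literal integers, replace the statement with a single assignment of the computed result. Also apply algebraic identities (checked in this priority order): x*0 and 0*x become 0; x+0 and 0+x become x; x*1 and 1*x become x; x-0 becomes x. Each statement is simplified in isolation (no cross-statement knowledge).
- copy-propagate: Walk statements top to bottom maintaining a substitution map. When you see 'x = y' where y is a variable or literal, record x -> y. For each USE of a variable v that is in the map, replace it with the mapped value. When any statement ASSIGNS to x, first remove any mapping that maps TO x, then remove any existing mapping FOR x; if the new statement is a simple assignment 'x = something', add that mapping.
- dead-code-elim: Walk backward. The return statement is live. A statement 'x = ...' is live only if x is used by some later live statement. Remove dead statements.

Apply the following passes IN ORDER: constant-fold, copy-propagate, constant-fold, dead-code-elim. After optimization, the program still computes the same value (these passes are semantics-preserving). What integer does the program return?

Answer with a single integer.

Initial IR:
  z = 6
  b = z + 8
  u = z
  t = 4
  v = z
  c = 4
  y = v
  return z
After constant-fold (8 stmts):
  z = 6
  b = z + 8
  u = z
  t = 4
  v = z
  c = 4
  y = v
  return z
After copy-propagate (8 stmts):
  z = 6
  b = 6 + 8
  u = 6
  t = 4
  v = 6
  c = 4
  y = 6
  return 6
After constant-fold (8 stmts):
  z = 6
  b = 14
  u = 6
  t = 4
  v = 6
  c = 4
  y = 6
  return 6
After dead-code-elim (1 stmts):
  return 6
Evaluate:
  z = 6  =>  z = 6
  b = z + 8  =>  b = 14
  u = z  =>  u = 6
  t = 4  =>  t = 4
  v = z  =>  v = 6
  c = 4  =>  c = 4
  y = v  =>  y = 6
  return z = 6

Answer: 6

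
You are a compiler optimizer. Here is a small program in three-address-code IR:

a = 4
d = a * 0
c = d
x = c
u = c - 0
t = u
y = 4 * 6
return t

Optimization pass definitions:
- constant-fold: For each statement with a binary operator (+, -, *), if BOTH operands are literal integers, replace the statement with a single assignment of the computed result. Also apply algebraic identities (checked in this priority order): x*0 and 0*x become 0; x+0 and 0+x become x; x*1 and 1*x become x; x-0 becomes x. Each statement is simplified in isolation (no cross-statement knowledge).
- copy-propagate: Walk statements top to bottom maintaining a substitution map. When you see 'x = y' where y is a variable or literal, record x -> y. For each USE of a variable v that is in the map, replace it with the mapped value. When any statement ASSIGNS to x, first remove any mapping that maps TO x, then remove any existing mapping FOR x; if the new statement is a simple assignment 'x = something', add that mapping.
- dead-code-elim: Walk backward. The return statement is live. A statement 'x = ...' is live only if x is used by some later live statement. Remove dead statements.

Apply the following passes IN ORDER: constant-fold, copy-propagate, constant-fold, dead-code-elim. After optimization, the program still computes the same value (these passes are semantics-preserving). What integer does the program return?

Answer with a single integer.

Answer: 0

Derivation:
Initial IR:
  a = 4
  d = a * 0
  c = d
  x = c
  u = c - 0
  t = u
  y = 4 * 6
  return t
After constant-fold (8 stmts):
  a = 4
  d = 0
  c = d
  x = c
  u = c
  t = u
  y = 24
  return t
After copy-propagate (8 stmts):
  a = 4
  d = 0
  c = 0
  x = 0
  u = 0
  t = 0
  y = 24
  return 0
After constant-fold (8 stmts):
  a = 4
  d = 0
  c = 0
  x = 0
  u = 0
  t = 0
  y = 24
  return 0
After dead-code-elim (1 stmts):
  return 0
Evaluate:
  a = 4  =>  a = 4
  d = a * 0  =>  d = 0
  c = d  =>  c = 0
  x = c  =>  x = 0
  u = c - 0  =>  u = 0
  t = u  =>  t = 0
  y = 4 * 6  =>  y = 24
  return t = 0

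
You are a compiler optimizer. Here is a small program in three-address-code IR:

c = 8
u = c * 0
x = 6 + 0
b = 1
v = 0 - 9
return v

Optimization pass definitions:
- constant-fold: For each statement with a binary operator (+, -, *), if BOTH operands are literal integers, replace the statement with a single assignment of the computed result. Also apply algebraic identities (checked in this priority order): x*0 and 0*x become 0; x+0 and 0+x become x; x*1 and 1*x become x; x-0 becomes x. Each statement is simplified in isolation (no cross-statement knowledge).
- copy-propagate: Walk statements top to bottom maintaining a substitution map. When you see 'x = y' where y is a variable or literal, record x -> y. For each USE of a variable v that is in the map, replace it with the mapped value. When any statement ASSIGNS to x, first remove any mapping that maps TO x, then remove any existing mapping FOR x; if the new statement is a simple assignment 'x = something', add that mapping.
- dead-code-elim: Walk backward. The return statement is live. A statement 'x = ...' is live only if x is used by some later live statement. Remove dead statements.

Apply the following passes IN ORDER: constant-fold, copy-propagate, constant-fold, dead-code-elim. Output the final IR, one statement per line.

Initial IR:
  c = 8
  u = c * 0
  x = 6 + 0
  b = 1
  v = 0 - 9
  return v
After constant-fold (6 stmts):
  c = 8
  u = 0
  x = 6
  b = 1
  v = -9
  return v
After copy-propagate (6 stmts):
  c = 8
  u = 0
  x = 6
  b = 1
  v = -9
  return -9
After constant-fold (6 stmts):
  c = 8
  u = 0
  x = 6
  b = 1
  v = -9
  return -9
After dead-code-elim (1 stmts):
  return -9

Answer: return -9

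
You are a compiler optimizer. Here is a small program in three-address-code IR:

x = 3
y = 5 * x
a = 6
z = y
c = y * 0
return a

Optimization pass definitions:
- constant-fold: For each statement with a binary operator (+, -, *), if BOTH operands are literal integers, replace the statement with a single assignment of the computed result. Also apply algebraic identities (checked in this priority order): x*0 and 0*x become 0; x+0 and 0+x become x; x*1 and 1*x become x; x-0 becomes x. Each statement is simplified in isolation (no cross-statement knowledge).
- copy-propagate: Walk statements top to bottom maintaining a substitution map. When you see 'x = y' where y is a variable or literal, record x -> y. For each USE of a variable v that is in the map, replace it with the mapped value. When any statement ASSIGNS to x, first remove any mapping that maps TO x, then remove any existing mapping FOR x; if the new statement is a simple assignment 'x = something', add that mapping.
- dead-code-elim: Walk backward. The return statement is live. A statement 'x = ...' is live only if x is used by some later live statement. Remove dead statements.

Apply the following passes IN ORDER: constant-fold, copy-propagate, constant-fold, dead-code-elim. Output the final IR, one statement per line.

Answer: return 6

Derivation:
Initial IR:
  x = 3
  y = 5 * x
  a = 6
  z = y
  c = y * 0
  return a
After constant-fold (6 stmts):
  x = 3
  y = 5 * x
  a = 6
  z = y
  c = 0
  return a
After copy-propagate (6 stmts):
  x = 3
  y = 5 * 3
  a = 6
  z = y
  c = 0
  return 6
After constant-fold (6 stmts):
  x = 3
  y = 15
  a = 6
  z = y
  c = 0
  return 6
After dead-code-elim (1 stmts):
  return 6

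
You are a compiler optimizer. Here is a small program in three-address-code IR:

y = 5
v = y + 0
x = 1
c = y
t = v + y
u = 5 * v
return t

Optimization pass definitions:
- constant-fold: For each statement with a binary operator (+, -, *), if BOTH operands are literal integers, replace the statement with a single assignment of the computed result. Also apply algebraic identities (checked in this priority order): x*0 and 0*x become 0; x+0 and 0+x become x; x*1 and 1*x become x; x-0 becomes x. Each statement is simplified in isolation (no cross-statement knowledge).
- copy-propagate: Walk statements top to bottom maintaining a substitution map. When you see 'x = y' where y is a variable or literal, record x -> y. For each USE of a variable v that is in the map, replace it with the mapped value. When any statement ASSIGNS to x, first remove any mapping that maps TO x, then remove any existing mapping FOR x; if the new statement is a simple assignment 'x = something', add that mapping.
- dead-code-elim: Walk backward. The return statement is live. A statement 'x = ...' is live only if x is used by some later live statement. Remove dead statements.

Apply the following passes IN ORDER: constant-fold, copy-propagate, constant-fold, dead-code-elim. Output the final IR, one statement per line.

Answer: t = 10
return t

Derivation:
Initial IR:
  y = 5
  v = y + 0
  x = 1
  c = y
  t = v + y
  u = 5 * v
  return t
After constant-fold (7 stmts):
  y = 5
  v = y
  x = 1
  c = y
  t = v + y
  u = 5 * v
  return t
After copy-propagate (7 stmts):
  y = 5
  v = 5
  x = 1
  c = 5
  t = 5 + 5
  u = 5 * 5
  return t
After constant-fold (7 stmts):
  y = 5
  v = 5
  x = 1
  c = 5
  t = 10
  u = 25
  return t
After dead-code-elim (2 stmts):
  t = 10
  return t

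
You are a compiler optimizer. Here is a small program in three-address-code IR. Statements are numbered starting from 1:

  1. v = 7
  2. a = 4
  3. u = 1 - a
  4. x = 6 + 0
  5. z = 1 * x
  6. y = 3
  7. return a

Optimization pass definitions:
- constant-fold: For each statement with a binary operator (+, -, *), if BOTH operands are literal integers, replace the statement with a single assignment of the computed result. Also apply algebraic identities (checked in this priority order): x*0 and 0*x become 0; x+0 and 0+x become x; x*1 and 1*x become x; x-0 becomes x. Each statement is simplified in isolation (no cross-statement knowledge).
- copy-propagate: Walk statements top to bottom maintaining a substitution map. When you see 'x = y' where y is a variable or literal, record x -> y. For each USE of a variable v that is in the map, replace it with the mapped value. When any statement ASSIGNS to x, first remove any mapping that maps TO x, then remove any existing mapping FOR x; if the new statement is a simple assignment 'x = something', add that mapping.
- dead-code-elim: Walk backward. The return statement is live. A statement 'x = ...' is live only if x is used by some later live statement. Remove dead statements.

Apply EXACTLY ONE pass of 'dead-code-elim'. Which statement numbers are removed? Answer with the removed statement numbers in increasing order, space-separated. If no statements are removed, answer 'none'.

Backward liveness scan:
Stmt 1 'v = 7': DEAD (v not in live set [])
Stmt 2 'a = 4': KEEP (a is live); live-in = []
Stmt 3 'u = 1 - a': DEAD (u not in live set ['a'])
Stmt 4 'x = 6 + 0': DEAD (x not in live set ['a'])
Stmt 5 'z = 1 * x': DEAD (z not in live set ['a'])
Stmt 6 'y = 3': DEAD (y not in live set ['a'])
Stmt 7 'return a': KEEP (return); live-in = ['a']
Removed statement numbers: [1, 3, 4, 5, 6]
Surviving IR:
  a = 4
  return a

Answer: 1 3 4 5 6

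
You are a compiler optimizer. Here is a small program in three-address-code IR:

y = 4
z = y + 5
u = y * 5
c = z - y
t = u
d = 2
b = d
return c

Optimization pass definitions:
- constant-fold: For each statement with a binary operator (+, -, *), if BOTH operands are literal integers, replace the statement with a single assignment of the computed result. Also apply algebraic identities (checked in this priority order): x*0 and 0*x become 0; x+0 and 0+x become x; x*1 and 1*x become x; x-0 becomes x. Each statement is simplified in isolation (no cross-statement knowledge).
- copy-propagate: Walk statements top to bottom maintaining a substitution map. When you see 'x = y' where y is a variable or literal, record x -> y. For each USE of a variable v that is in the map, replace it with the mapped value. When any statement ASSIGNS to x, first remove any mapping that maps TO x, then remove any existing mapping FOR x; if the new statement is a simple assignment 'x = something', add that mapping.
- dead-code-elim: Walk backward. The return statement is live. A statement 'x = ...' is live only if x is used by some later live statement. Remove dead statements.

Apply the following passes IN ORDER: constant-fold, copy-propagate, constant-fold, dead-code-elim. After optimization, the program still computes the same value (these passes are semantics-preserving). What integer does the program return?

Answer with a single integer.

Answer: 5

Derivation:
Initial IR:
  y = 4
  z = y + 5
  u = y * 5
  c = z - y
  t = u
  d = 2
  b = d
  return c
After constant-fold (8 stmts):
  y = 4
  z = y + 5
  u = y * 5
  c = z - y
  t = u
  d = 2
  b = d
  return c
After copy-propagate (8 stmts):
  y = 4
  z = 4 + 5
  u = 4 * 5
  c = z - 4
  t = u
  d = 2
  b = 2
  return c
After constant-fold (8 stmts):
  y = 4
  z = 9
  u = 20
  c = z - 4
  t = u
  d = 2
  b = 2
  return c
After dead-code-elim (3 stmts):
  z = 9
  c = z - 4
  return c
Evaluate:
  y = 4  =>  y = 4
  z = y + 5  =>  z = 9
  u = y * 5  =>  u = 20
  c = z - y  =>  c = 5
  t = u  =>  t = 20
  d = 2  =>  d = 2
  b = d  =>  b = 2
  return c = 5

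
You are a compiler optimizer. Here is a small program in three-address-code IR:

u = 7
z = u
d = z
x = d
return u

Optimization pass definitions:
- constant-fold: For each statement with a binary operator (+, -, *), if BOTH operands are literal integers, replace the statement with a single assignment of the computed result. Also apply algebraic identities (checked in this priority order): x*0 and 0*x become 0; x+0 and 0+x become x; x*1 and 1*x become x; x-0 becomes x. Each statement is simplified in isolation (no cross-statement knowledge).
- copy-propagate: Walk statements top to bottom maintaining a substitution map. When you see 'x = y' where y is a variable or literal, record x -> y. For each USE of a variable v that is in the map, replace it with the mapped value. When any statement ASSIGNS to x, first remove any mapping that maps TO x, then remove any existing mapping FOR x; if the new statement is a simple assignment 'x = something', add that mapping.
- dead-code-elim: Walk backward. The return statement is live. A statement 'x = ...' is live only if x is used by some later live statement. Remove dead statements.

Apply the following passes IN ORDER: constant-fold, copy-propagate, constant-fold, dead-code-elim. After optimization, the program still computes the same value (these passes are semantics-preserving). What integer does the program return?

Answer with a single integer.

Initial IR:
  u = 7
  z = u
  d = z
  x = d
  return u
After constant-fold (5 stmts):
  u = 7
  z = u
  d = z
  x = d
  return u
After copy-propagate (5 stmts):
  u = 7
  z = 7
  d = 7
  x = 7
  return 7
After constant-fold (5 stmts):
  u = 7
  z = 7
  d = 7
  x = 7
  return 7
After dead-code-elim (1 stmts):
  return 7
Evaluate:
  u = 7  =>  u = 7
  z = u  =>  z = 7
  d = z  =>  d = 7
  x = d  =>  x = 7
  return u = 7

Answer: 7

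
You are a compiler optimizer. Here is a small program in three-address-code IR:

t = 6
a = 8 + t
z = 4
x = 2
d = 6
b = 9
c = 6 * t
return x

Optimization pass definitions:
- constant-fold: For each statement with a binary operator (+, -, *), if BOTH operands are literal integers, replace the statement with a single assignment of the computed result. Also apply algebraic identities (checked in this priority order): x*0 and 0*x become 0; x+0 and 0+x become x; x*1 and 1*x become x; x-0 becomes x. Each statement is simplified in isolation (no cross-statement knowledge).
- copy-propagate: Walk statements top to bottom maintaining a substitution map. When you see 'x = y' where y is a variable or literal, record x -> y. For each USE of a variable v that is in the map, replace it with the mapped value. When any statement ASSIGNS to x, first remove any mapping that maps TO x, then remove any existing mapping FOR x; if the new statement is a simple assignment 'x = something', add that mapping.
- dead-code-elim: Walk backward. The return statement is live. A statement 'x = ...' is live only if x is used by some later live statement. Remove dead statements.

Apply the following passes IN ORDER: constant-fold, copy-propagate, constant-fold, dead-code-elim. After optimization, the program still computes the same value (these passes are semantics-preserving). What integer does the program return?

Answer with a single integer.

Answer: 2

Derivation:
Initial IR:
  t = 6
  a = 8 + t
  z = 4
  x = 2
  d = 6
  b = 9
  c = 6 * t
  return x
After constant-fold (8 stmts):
  t = 6
  a = 8 + t
  z = 4
  x = 2
  d = 6
  b = 9
  c = 6 * t
  return x
After copy-propagate (8 stmts):
  t = 6
  a = 8 + 6
  z = 4
  x = 2
  d = 6
  b = 9
  c = 6 * 6
  return 2
After constant-fold (8 stmts):
  t = 6
  a = 14
  z = 4
  x = 2
  d = 6
  b = 9
  c = 36
  return 2
After dead-code-elim (1 stmts):
  return 2
Evaluate:
  t = 6  =>  t = 6
  a = 8 + t  =>  a = 14
  z = 4  =>  z = 4
  x = 2  =>  x = 2
  d = 6  =>  d = 6
  b = 9  =>  b = 9
  c = 6 * t  =>  c = 36
  return x = 2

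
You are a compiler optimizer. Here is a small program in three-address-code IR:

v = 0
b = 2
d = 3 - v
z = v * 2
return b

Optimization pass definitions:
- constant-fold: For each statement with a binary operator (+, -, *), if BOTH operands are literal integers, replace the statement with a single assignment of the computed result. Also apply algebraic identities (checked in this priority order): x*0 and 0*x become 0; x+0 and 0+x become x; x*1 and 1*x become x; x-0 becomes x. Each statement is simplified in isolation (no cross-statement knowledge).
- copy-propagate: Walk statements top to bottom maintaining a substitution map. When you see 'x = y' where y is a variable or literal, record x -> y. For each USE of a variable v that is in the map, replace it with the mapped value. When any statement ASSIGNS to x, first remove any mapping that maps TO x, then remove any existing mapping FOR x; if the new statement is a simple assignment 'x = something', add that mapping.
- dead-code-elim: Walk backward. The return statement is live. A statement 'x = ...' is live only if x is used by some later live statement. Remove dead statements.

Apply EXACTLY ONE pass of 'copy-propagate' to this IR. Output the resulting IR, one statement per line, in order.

Answer: v = 0
b = 2
d = 3 - 0
z = 0 * 2
return 2

Derivation:
Applying copy-propagate statement-by-statement:
  [1] v = 0  (unchanged)
  [2] b = 2  (unchanged)
  [3] d = 3 - v  -> d = 3 - 0
  [4] z = v * 2  -> z = 0 * 2
  [5] return b  -> return 2
Result (5 stmts):
  v = 0
  b = 2
  d = 3 - 0
  z = 0 * 2
  return 2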